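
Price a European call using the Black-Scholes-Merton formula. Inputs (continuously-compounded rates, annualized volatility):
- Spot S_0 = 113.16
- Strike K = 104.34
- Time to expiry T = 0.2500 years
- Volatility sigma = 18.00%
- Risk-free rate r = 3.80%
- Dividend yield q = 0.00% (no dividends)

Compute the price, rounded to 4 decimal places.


d1 = (ln(S/K) + (r - q + 0.5*sigma^2) * T) / (sigma * sqrt(T)) = 1.05219943
d2 = d1 - sigma * sqrt(T) = 0.96219943
exp(-rT) = 0.99054498; exp(-qT) = 1.00000000
C = S_0 * exp(-qT) * N(d1) - K * exp(-rT) * N(d2)
N(d1) = 0.85364597; N(d2) = 0.83202528
C = 113.1600 * 1.00000000 * 0.85364597 - 104.3400 * 0.99054498 * 0.83202528 = 10.6059

Answer: Price = 10.6059


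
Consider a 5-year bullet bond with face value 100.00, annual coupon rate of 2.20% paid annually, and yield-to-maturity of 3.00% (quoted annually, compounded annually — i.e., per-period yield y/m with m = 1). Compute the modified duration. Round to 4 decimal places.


Answer: Modified duration = 4.6453

Derivation:
Coupon per period c = face * coupon_rate / m = 2.200000
Periods per year m = 1; per-period yield y/m = 0.030000
Number of cashflows N = 5
Cashflows (t years, CF_t, discount factor 1/(1+y/m)^(m*t), PV):
  t = 1.0000: CF_t = 2.200000, DF = 0.970874, PV = 2.135922
  t = 2.0000: CF_t = 2.200000, DF = 0.942596, PV = 2.073711
  t = 3.0000: CF_t = 2.200000, DF = 0.915142, PV = 2.013312
  t = 4.0000: CF_t = 2.200000, DF = 0.888487, PV = 1.954672
  t = 5.0000: CF_t = 102.200000, DF = 0.862609, PV = 88.158618
Price P = sum_t PV_t = 96.336234
First compute Macaulay numerator sum_t t * PV_t:
  t * PV_t at t = 1.0000: 2.135922
  t * PV_t at t = 2.0000: 4.147422
  t * PV_t at t = 3.0000: 6.039935
  t * PV_t at t = 4.0000: 7.818686
  t * PV_t at t = 5.0000: 440.793089
Macaulay duration D = 460.935054 / 96.336234 = 4.784649
Modified duration = D / (1 + y/m) = 4.784649 / (1 + 0.030000) = 4.645290


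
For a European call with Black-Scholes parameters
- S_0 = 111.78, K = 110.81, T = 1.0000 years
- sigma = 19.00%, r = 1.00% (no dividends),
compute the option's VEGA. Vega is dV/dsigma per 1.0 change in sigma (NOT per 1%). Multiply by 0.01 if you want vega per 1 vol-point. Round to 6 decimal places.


Answer: Vega = 43.766661

Derivation:
d1 = 0.1935033205; d2 = 0.0035033205
phi(d1) = 0.3915428570; exp(-qT) = 1.0000000000; exp(-rT) = 0.9900498337
Vega = S * exp(-qT) * phi(d1) * sqrt(T) = 111.7800 * 1.0000000000 * 0.3915428570 * 1.0000000000 = 43.766661


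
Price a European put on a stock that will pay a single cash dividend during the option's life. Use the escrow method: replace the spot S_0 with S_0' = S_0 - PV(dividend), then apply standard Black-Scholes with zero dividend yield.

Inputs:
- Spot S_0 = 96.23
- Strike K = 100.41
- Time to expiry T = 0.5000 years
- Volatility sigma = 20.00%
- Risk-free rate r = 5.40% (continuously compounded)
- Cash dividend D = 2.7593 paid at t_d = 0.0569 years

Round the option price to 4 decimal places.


PV(D) = D * exp(-r * t_d) = 2.7593 * 0.99693212 = 2.75083479
S_0' = S_0 - PV(D) = 96.2300 - 2.75083479 = 93.47916521
d1 = (ln(S_0'/K) + (r + sigma^2/2)*T) / (sigma*sqrt(T)) = -0.24411606
d2 = d1 - sigma*sqrt(T) = -0.38553742
exp(-rT) = 0.97336124
N(-d1) = 0.59642953; N(-d2) = 0.65008035
P = K * exp(-rT) * N(-d2) - S_0' * N(-d1) = 100.4100 * 0.97336124 * 0.65008035 - 93.47916521 * 0.59642953 = 7.7820

Answer: Price = 7.7820


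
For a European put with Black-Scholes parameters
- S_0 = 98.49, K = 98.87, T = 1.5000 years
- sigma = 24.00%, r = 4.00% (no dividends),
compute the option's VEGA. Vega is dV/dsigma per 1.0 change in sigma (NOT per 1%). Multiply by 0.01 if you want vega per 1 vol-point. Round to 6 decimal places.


d1 = 0.3379927206; d2 = 0.0440539515
phi(d1) = 0.3767934677; exp(-qT) = 1.0000000000; exp(-rT) = 0.9417645336
Vega = S * exp(-qT) * phi(d1) * sqrt(T) = 98.4900 * 1.0000000000 * 0.3767934677 * 1.2247448714 = 45.450758

Answer: Vega = 45.450758


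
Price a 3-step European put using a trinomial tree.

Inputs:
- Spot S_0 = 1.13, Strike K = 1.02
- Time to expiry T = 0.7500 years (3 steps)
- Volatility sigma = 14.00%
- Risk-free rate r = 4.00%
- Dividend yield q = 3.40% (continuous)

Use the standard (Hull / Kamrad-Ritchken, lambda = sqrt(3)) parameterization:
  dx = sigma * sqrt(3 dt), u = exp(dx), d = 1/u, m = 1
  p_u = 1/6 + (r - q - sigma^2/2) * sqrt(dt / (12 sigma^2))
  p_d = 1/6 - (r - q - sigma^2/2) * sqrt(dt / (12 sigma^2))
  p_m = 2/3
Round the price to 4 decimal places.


dt = T/N = 0.250000; dx = sigma*sqrt(3*dt) = 0.121244
u = exp(dx) = 1.128900; d = 1/u = 0.885818
p_u = 0.162749, p_m = 0.666667, p_d = 0.170584
Discount per step: exp(-r*dt) = 0.990050
Stock lattice S(k, j) with j the centered position index:
  k=0: S(0,+0) = 1.1300
  k=1: S(1,-1) = 1.0010; S(1,+0) = 1.1300; S(1,+1) = 1.2757
  k=2: S(2,-2) = 0.8867; S(2,-1) = 1.0010; S(2,+0) = 1.1300; S(2,+1) = 1.2757; S(2,+2) = 1.4401
  k=3: S(3,-3) = 0.7854; S(3,-2) = 0.8867; S(3,-1) = 1.0010; S(3,+0) = 1.1300; S(3,+1) = 1.2757; S(3,+2) = 1.4401; S(3,+3) = 1.6257
Terminal payoffs V(N, j) = max(K - S_T, 0):
  V(3,-3) = 0.234561; V(3,-2) = 0.133319; V(3,-1) = 0.019025; V(3,+0) = 0.000000; V(3,+1) = 0.000000; V(3,+2) = 0.000000; V(3,+3) = 0.000000
Backward induction: V(k, j) = exp(-r*dt) * [p_u * V(k+1, j+1) + p_m * V(k+1, j) + p_d * V(k+1, j-1)]
  V(2,-2) = exp(-r*dt) * [p_u*0.019025 + p_m*0.133319 + p_d*0.234561] = 0.130675
  V(2,-1) = exp(-r*dt) * [p_u*0.000000 + p_m*0.019025 + p_d*0.133319] = 0.035073
  V(2,+0) = exp(-r*dt) * [p_u*0.000000 + p_m*0.000000 + p_d*0.019025] = 0.003213
  V(2,+1) = exp(-r*dt) * [p_u*0.000000 + p_m*0.000000 + p_d*0.000000] = 0.000000
  V(2,+2) = exp(-r*dt) * [p_u*0.000000 + p_m*0.000000 + p_d*0.000000] = 0.000000
  V(1,-1) = exp(-r*dt) * [p_u*0.003213 + p_m*0.035073 + p_d*0.130675] = 0.045736
  V(1,+0) = exp(-r*dt) * [p_u*0.000000 + p_m*0.003213 + p_d*0.035073] = 0.008044
  V(1,+1) = exp(-r*dt) * [p_u*0.000000 + p_m*0.000000 + p_d*0.003213] = 0.000543
  V(0,+0) = exp(-r*dt) * [p_u*0.000543 + p_m*0.008044 + p_d*0.045736] = 0.013121

Answer: Price = V(0,0) = 0.0131


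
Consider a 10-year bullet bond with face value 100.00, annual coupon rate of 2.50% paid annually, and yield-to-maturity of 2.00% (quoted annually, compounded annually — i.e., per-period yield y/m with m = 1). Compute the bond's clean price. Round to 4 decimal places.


Coupon per period c = face * coupon_rate / m = 2.500000
Periods per year m = 1; per-period yield y/m = 0.020000
Number of cashflows N = 10
Cashflows (t years, CF_t, discount factor 1/(1+y/m)^(m*t), PV):
  t = 1.0000: CF_t = 2.500000, DF = 0.980392, PV = 2.450980
  t = 2.0000: CF_t = 2.500000, DF = 0.961169, PV = 2.402922
  t = 3.0000: CF_t = 2.500000, DF = 0.942322, PV = 2.355806
  t = 4.0000: CF_t = 2.500000, DF = 0.923845, PV = 2.309614
  t = 5.0000: CF_t = 2.500000, DF = 0.905731, PV = 2.264327
  t = 6.0000: CF_t = 2.500000, DF = 0.887971, PV = 2.219928
  t = 7.0000: CF_t = 2.500000, DF = 0.870560, PV = 2.176400
  t = 8.0000: CF_t = 2.500000, DF = 0.853490, PV = 2.133726
  t = 9.0000: CF_t = 2.500000, DF = 0.836755, PV = 2.091888
  t = 10.0000: CF_t = 102.500000, DF = 0.820348, PV = 84.085701
Price P = sum_t PV_t = 104.491293

Answer: Price = 104.4913


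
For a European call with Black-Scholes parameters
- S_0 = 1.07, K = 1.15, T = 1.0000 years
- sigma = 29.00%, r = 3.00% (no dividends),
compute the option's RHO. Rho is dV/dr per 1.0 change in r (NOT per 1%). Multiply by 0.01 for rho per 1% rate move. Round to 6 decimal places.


d1 = -0.0001837721; d2 = -0.2901837721
phi(d1) = 0.3989422737; exp(-qT) = 1.0000000000; exp(-rT) = 0.9704455335
N(d2) = 0.3858378252
Rho = K*T*exp(-rT)*N(d2) = 1.1500 * 1.0000 * 0.9704455335 * 0.3858378252 = 0.430600

Answer: Rho = 0.430600


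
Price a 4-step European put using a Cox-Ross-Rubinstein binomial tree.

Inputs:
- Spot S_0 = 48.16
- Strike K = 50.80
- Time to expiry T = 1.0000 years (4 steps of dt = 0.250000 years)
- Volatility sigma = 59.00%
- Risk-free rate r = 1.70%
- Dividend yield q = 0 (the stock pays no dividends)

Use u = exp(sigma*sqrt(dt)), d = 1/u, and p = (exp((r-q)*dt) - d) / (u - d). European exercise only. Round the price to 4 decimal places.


Answer: Price = V(0,0) = 12.0364

Derivation:
dt = T/N = 0.250000
u = exp(sigma*sqrt(dt)) = 1.343126; d = 1/u = 0.744532
p = (exp((r-q)*dt) - d) / (u - d) = 0.433895
Discount per step: exp(-r*dt) = 0.995759
Stock lattice S(k, i) with i counting down-moves:
  k=0: S(0,0) = 48.1600
  k=1: S(1,0) = 64.6850; S(1,1) = 35.8566
  k=2: S(2,0) = 86.8801; S(2,1) = 48.1600; S(2,2) = 26.6964
  k=3: S(3,0) = 116.6909; S(3,1) = 64.6850; S(3,2) = 35.8566; S(3,3) = 19.8763
  k=4: S(4,0) = 156.7307; S(4,1) = 86.8801; S(4,2) = 48.1600; S(4,3) = 26.6964; S(4,4) = 14.7985
Terminal payoffs V(N, i) = max(K - S_T, 0):
  V(4,0) = 0.000000; V(4,1) = 0.000000; V(4,2) = 2.640000; V(4,3) = 24.103598; V(4,4) = 36.001456
Backward induction: V(k, i) = exp(-r*dt) * [p * V(k+1, i) + (1-p) * V(k+1, i+1)].
  V(3,0) = exp(-r*dt) * [p*0.000000 + (1-p)*0.000000] = 0.000000
  V(3,1) = exp(-r*dt) * [p*0.000000 + (1-p)*2.640000] = 1.488178
  V(3,2) = exp(-r*dt) * [p*2.640000 + (1-p)*24.103598] = 14.727917
  V(3,3) = exp(-r*dt) * [p*24.103598 + (1-p)*36.001456] = 30.708244
  V(2,0) = exp(-r*dt) * [p*0.000000 + (1-p)*1.488178] = 0.838892
  V(2,1) = exp(-r*dt) * [p*1.488178 + (1-p)*14.727917] = 8.945159
  V(2,2) = exp(-r*dt) * [p*14.727917 + (1-p)*30.708244] = 23.673628
  V(1,0) = exp(-r*dt) * [p*0.838892 + (1-p)*8.945159] = 5.404868
  V(1,1) = exp(-r*dt) * [p*8.945159 + (1-p)*23.673628] = 17.209717
  V(0,0) = exp(-r*dt) * [p*5.404868 + (1-p)*17.209717] = 12.036385


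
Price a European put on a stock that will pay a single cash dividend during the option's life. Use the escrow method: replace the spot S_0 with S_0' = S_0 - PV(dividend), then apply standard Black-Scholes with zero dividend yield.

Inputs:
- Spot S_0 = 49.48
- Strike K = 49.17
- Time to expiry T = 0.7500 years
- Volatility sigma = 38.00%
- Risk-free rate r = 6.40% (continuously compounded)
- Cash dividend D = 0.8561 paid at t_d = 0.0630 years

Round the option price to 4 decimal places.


PV(D) = D * exp(-r * t_d) = 0.8561 * 0.99597612 = 0.85265515
S_0' = S_0 - PV(D) = 49.4800 - 0.85265515 = 48.62734485
d1 = (ln(S_0'/K) + (r + sigma^2/2)*T) / (sigma*sqrt(T)) = 0.27667944
d2 = d1 - sigma*sqrt(T) = -0.05241021
exp(-rT) = 0.95313379
N(-d1) = 0.39101313; N(-d2) = 0.52089908
P = K * exp(-rT) * N(-d2) - S_0' * N(-d1) = 49.1700 * 0.95313379 * 0.52089908 - 48.62734485 * 0.39101313 = 5.3983

Answer: Price = 5.3983


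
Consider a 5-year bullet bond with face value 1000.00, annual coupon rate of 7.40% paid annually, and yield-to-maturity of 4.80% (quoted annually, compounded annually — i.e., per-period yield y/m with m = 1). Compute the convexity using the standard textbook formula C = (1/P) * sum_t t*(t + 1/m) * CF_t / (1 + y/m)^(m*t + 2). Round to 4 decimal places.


Answer: Convexity = 22.9269

Derivation:
Coupon per period c = face * coupon_rate / m = 74.000000
Periods per year m = 1; per-period yield y/m = 0.048000
Number of cashflows N = 5
Cashflows (t years, CF_t, discount factor 1/(1+y/m)^(m*t), PV):
  t = 1.0000: CF_t = 74.000000, DF = 0.954198, PV = 70.610687
  t = 2.0000: CF_t = 74.000000, DF = 0.910495, PV = 67.376610
  t = 3.0000: CF_t = 74.000000, DF = 0.868793, PV = 64.290658
  t = 4.0000: CF_t = 74.000000, DF = 0.829001, PV = 61.346048
  t = 5.0000: CF_t = 1074.000000, DF = 0.791031, PV = 849.567457
Price P = sum_t PV_t = 1113.191460
Convexity numerator sum_t t*(t + 1/m) * CF_t / (1+y/m)^(m*t + 2):
  t = 1.0000: term = 128.581316
  t = 2.0000: term = 368.076287
  t = 3.0000: term = 702.435663
  t = 4.0000: term = 1117.105061
  t = 5.0000: term = 23205.800674
Convexity = (1/P) * sum = 25521.999001 / 1113.191460 = 22.926873


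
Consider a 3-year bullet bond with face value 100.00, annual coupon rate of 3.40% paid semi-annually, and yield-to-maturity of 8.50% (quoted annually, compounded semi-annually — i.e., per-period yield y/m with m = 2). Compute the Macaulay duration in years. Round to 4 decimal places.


Answer: Macaulay duration = 2.8664 years

Derivation:
Coupon per period c = face * coupon_rate / m = 1.700000
Periods per year m = 2; per-period yield y/m = 0.042500
Number of cashflows N = 6
Cashflows (t years, CF_t, discount factor 1/(1+y/m)^(m*t), PV):
  t = 0.5000: CF_t = 1.700000, DF = 0.959233, PV = 1.630695
  t = 1.0000: CF_t = 1.700000, DF = 0.920127, PV = 1.564216
  t = 1.5000: CF_t = 1.700000, DF = 0.882616, PV = 1.500447
  t = 2.0000: CF_t = 1.700000, DF = 0.846634, PV = 1.439278
  t = 2.5000: CF_t = 1.700000, DF = 0.812119, PV = 1.380602
  t = 3.0000: CF_t = 101.700000, DF = 0.779011, PV = 79.225424
Price P = sum_t PV_t = 86.740663
Macaulay numerator sum_t t * PV_t:
  t * PV_t at t = 0.5000: 0.815348
  t * PV_t at t = 1.0000: 1.564216
  t * PV_t at t = 1.5000: 2.250671
  t * PV_t at t = 2.0000: 2.878556
  t * PV_t at t = 2.5000: 3.451506
  t * PV_t at t = 3.0000: 237.676271
Macaulay duration D = (sum_t t * PV_t) / P = 248.636568 / 86.740663 = 2.866436


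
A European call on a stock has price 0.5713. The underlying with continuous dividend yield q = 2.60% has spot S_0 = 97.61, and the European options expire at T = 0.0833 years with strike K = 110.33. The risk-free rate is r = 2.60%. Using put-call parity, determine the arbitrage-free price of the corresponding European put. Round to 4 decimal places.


Answer: Put price = 13.2638

Derivation:
Put-call parity: C - P = S_0 * exp(-qT) - K * exp(-rT).
S_0 * exp(-qT) = 97.6100 * 0.99783654 = 97.39882503
K * exp(-rT) = 110.3300 * 0.99783654 = 110.09130586
P = C - S*exp(-qT) + K*exp(-rT)
P = 0.5713 - 97.39882503 + 110.09130586 = 13.2638


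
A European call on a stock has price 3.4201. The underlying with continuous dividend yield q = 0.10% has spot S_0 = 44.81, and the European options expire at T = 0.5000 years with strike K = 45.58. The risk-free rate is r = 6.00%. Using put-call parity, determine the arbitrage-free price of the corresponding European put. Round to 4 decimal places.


Put-call parity: C - P = S_0 * exp(-qT) - K * exp(-rT).
S_0 * exp(-qT) = 44.8100 * 0.99950012 = 44.78760060
K * exp(-rT) = 45.5800 * 0.97044553 = 44.23290742
P = C - S*exp(-qT) + K*exp(-rT)
P = 3.4201 - 44.78760060 + 44.23290742 = 2.8654

Answer: Put price = 2.8654


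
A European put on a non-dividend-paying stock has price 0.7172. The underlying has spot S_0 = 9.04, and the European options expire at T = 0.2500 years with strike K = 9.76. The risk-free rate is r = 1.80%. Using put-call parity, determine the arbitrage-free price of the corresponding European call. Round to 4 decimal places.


Answer: Call price = 0.0410

Derivation:
Put-call parity: C - P = S_0 * exp(-qT) - K * exp(-rT).
S_0 * exp(-qT) = 9.0400 * 1.00000000 = 9.04000000
K * exp(-rT) = 9.7600 * 0.99551011 = 9.71617867
C = P + S*exp(-qT) - K*exp(-rT)
C = 0.7172 + 9.04000000 - 9.71617867 = 0.0410


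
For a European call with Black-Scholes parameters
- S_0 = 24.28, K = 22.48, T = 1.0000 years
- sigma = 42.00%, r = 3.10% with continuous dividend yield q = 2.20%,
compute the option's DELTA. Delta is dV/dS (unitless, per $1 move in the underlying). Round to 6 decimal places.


d1 = 0.4148260504; d2 = -0.0051739496
phi(d1) = 0.3660523733; exp(-qT) = 0.9782402351; exp(-rT) = 0.9694755731
N(d1) = 0.6608653761
Delta = exp(-qT) * N(d1) = 0.9782402351 * 0.6608653761 = 0.646485

Answer: Delta = 0.646485


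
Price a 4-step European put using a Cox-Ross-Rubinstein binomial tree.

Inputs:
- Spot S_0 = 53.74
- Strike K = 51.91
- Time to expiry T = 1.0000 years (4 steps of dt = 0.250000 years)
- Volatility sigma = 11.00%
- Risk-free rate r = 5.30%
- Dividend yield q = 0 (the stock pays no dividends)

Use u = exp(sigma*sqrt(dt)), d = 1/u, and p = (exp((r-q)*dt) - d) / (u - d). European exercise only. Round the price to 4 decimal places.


dt = T/N = 0.250000
u = exp(sigma*sqrt(dt)) = 1.056541; d = 1/u = 0.946485
p = (exp((r-q)*dt) - d) / (u - d) = 0.607448
Discount per step: exp(-r*dt) = 0.986837
Stock lattice S(k, i) with i counting down-moves:
  k=0: S(0,0) = 53.7400
  k=1: S(1,0) = 56.7785; S(1,1) = 50.8641
  k=2: S(2,0) = 59.9888; S(2,1) = 53.7400; S(2,2) = 48.1421
  k=3: S(3,0) = 63.3806; S(3,1) = 56.7785; S(3,2) = 50.8641; S(3,3) = 45.5658
  k=4: S(4,0) = 66.9642; S(4,1) = 59.9888; S(4,2) = 53.7400; S(4,3) = 48.1421; S(4,4) = 43.1274
Terminal payoffs V(N, i) = max(K - S_T, 0):
  V(4,0) = 0.000000; V(4,1) = 0.000000; V(4,2) = 0.000000; V(4,3) = 3.767874; V(4,4) = 8.782640
Backward induction: V(k, i) = exp(-r*dt) * [p * V(k+1, i) + (1-p) * V(k+1, i+1)].
  V(3,0) = exp(-r*dt) * [p*0.000000 + (1-p)*0.000000] = 0.000000
  V(3,1) = exp(-r*dt) * [p*0.000000 + (1-p)*0.000000] = 0.000000
  V(3,2) = exp(-r*dt) * [p*0.000000 + (1-p)*3.767874] = 1.459616
  V(3,3) = exp(-r*dt) * [p*3.767874 + (1-p)*8.782640] = 5.660922
  V(2,0) = exp(-r*dt) * [p*0.000000 + (1-p)*0.000000] = 0.000000
  V(2,1) = exp(-r*dt) * [p*0.000000 + (1-p)*1.459616] = 0.565433
  V(2,2) = exp(-r*dt) * [p*1.459616 + (1-p)*5.660922] = 3.067925
  V(1,0) = exp(-r*dt) * [p*0.000000 + (1-p)*0.565433] = 0.219040
  V(1,1) = exp(-r*dt) * [p*0.565433 + (1-p)*3.067925] = 1.527417
  V(0,0) = exp(-r*dt) * [p*0.219040 + (1-p)*1.527417] = 0.723002

Answer: Price = V(0,0) = 0.7230


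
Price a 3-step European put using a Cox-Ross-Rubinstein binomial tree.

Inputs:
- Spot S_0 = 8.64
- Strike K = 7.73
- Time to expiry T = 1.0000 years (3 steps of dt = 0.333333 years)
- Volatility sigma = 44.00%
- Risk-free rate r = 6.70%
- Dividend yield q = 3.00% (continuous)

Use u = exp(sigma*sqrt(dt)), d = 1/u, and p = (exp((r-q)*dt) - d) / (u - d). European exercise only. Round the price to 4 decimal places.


dt = T/N = 0.333333
u = exp(sigma*sqrt(dt)) = 1.289216; d = 1/u = 0.775665
p = (exp((r-q)*dt) - d) / (u - d) = 0.460995
Discount per step: exp(-r*dt) = 0.977914
Stock lattice S(k, i) with i counting down-moves:
  k=0: S(0,0) = 8.6400
  k=1: S(1,0) = 11.1388; S(1,1) = 6.7017
  k=2: S(2,0) = 14.3603; S(2,1) = 8.6400; S(2,2) = 5.1983
  k=3: S(3,0) = 18.5136; S(3,1) = 11.1388; S(3,2) = 6.7017; S(3,3) = 4.0322
Terminal payoffs V(N, i) = max(K - S_T, 0):
  V(3,0) = 0.000000; V(3,1) = 0.000000; V(3,2) = 1.028251; V(3,3) = 3.697848
Backward induction: V(k, i) = exp(-r*dt) * [p * V(k+1, i) + (1-p) * V(k+1, i+1)].
  V(2,0) = exp(-r*dt) * [p*0.000000 + (1-p)*0.000000] = 0.000000
  V(2,1) = exp(-r*dt) * [p*0.000000 + (1-p)*1.028251] = 0.541992
  V(2,2) = exp(-r*dt) * [p*1.028251 + (1-p)*3.697848] = 2.412687
  V(1,0) = exp(-r*dt) * [p*0.000000 + (1-p)*0.541992] = 0.285684
  V(1,1) = exp(-r*dt) * [p*0.541992 + (1-p)*2.412687] = 1.516065
  V(0,0) = exp(-r*dt) * [p*0.285684 + (1-p)*1.516065] = 0.927909

Answer: Price = V(0,0) = 0.9279


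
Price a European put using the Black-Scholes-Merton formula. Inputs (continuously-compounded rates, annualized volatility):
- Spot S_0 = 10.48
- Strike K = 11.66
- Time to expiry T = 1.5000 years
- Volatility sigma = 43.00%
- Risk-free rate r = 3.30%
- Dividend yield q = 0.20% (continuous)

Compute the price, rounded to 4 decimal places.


Answer: Price = 2.5759

Derivation:
d1 = (ln(S/K) + (r - q + 0.5*sigma^2) * T) / (sigma * sqrt(T)) = 0.14901917
d2 = d1 - sigma * sqrt(T) = -0.37762113
exp(-rT) = 0.95170516; exp(-qT) = 0.99700450
P = K * exp(-rT) * N(-d2) - S_0 * exp(-qT) * N(-d1)
N(-d1) = 0.44076925; N(-d2) = 0.64714397
P = 11.6600 * 0.95170516 * 0.64714397 - 10.4800 * 0.99700450 * 0.44076925 = 2.5759


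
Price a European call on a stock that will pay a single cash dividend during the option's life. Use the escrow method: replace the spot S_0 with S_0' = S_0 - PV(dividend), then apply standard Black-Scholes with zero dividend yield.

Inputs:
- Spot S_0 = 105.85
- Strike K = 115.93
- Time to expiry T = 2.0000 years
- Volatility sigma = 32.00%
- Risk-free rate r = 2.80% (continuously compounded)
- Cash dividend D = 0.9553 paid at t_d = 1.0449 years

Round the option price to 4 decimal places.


PV(D) = D * exp(-r * t_d) = 0.9553 * 0.97116665 = 0.92775550
S_0' = S_0 - PV(D) = 105.8500 - 0.92775550 = 104.92224450
d1 = (ln(S_0'/K) + (r + sigma^2/2)*T) / (sigma*sqrt(T)) = 0.12956182
d2 = d1 - sigma*sqrt(T) = -0.32298652
exp(-rT) = 0.94553914
N(d1) = 0.55154344; N(d2) = 0.37335273
C = S_0' * N(d1) - K * exp(-rT) * N(d2) = 104.92224450 * 0.55154344 - 115.9300 * 0.94553914 * 0.37335273 = 16.9436

Answer: Price = 16.9436


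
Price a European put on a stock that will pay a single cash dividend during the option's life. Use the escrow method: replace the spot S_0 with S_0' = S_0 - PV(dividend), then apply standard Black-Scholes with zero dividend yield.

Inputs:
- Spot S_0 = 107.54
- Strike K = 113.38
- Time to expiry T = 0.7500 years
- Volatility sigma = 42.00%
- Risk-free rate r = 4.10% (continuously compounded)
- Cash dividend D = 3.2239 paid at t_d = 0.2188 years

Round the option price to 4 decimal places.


Answer: Price = 18.4210

Derivation:
PV(D) = D * exp(-r * t_d) = 3.2239 * 0.99106932 = 3.19510837
S_0' = S_0 - PV(D) = 107.5400 - 3.19510837 = 104.34489163
d1 = (ln(S_0'/K) + (r + sigma^2/2)*T) / (sigma*sqrt(T)) = 0.03809596
d2 = d1 - sigma*sqrt(T) = -0.32563471
exp(-rT) = 0.96971797
N(-d1) = 0.48480559; N(-d2) = 0.62764963
P = K * exp(-rT) * N(-d2) - S_0' * N(-d1) = 113.3800 * 0.96971797 * 0.62764963 - 104.34489163 * 0.48480559 = 18.4210


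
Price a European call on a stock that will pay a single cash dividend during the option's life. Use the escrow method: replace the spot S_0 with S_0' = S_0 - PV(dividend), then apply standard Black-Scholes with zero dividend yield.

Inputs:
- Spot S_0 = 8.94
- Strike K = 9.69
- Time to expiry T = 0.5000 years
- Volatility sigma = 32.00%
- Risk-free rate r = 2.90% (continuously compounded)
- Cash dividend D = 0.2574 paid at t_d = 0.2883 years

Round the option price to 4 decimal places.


PV(D) = D * exp(-r * t_d) = 0.2574 * 0.99167415 = 0.25525693
S_0' = S_0 - PV(D) = 8.9400 - 0.25525693 = 8.68474307
d1 = (ln(S_0'/K) + (r + sigma^2/2)*T) / (sigma*sqrt(T)) = -0.30682516
d2 = d1 - sigma*sqrt(T) = -0.53309933
exp(-rT) = 0.98560462
N(d1) = 0.37948823; N(d2) = 0.29698241
C = S_0' * N(d1) - K * exp(-rT) * N(d2) = 8.68474307 * 0.37948823 - 9.6900 * 0.98560462 * 0.29698241 = 0.4594

Answer: Price = 0.4594


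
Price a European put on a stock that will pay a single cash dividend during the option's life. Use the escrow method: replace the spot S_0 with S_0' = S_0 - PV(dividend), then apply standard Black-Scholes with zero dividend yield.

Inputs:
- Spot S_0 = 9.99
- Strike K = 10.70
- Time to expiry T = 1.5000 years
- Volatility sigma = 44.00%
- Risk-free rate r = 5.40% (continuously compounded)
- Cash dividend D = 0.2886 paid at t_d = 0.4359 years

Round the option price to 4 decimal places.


Answer: Price = 2.1596

Derivation:
PV(D) = D * exp(-r * t_d) = 0.2886 * 0.97673627 = 0.28188609
S_0' = S_0 - PV(D) = 9.9900 - 0.28188609 = 9.70811391
d1 = (ln(S_0'/K) + (r + sigma^2/2)*T) / (sigma*sqrt(T)) = 0.23923031
d2 = d1 - sigma*sqrt(T) = -0.29965744
exp(-rT) = 0.92219369
N(-d1) = 0.40546350; N(-d2) = 0.61778077
P = K * exp(-rT) * N(-d2) - S_0' * N(-d1) = 10.7000 * 0.92219369 * 0.61778077 - 9.70811391 * 0.40546350 = 2.1596


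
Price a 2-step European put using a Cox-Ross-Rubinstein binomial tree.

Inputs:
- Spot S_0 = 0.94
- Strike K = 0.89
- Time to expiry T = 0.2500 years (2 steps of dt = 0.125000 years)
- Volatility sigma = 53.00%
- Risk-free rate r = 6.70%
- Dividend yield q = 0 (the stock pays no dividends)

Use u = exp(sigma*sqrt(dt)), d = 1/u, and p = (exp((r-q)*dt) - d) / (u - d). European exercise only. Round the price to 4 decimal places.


Answer: Price = V(0,0) = 0.0659

Derivation:
dt = T/N = 0.125000
u = exp(sigma*sqrt(dt)) = 1.206089; d = 1/u = 0.829126
p = (exp((r-q)*dt) - d) / (u - d) = 0.475601
Discount per step: exp(-r*dt) = 0.991660
Stock lattice S(k, i) with i counting down-moves:
  k=0: S(0,0) = 0.9400
  k=1: S(1,0) = 1.1337; S(1,1) = 0.7794
  k=2: S(2,0) = 1.3674; S(2,1) = 0.9400; S(2,2) = 0.6462
Terminal payoffs V(N, i) = max(K - S_T, 0):
  V(2,0) = 0.000000; V(2,1) = 0.000000; V(2,2) = 0.243797
Backward induction: V(k, i) = exp(-r*dt) * [p * V(k+1, i) + (1-p) * V(k+1, i+1)].
  V(1,0) = exp(-r*dt) * [p*0.000000 + (1-p)*0.000000] = 0.000000
  V(1,1) = exp(-r*dt) * [p*0.000000 + (1-p)*0.243797] = 0.126781
  V(0,0) = exp(-r*dt) * [p*0.000000 + (1-p)*0.126781] = 0.065929


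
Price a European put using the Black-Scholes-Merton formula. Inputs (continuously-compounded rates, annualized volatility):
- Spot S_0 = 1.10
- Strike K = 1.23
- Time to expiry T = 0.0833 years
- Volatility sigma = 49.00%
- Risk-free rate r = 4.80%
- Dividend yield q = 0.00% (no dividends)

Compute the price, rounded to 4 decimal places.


d1 = (ln(S/K) + (r - q + 0.5*sigma^2) * T) / (sigma * sqrt(T)) = -0.69087598
d2 = d1 - sigma * sqrt(T) = -0.83229851
exp(-rT) = 0.99600958; exp(-qT) = 1.00000000
P = K * exp(-rT) * N(-d2) - S_0 * exp(-qT) * N(-d1)
N(-d1) = 0.75517826; N(-d2) = 0.79737976
P = 1.2300 * 0.99600958 * 0.79737976 - 1.1000 * 1.00000000 * 0.75517826 = 0.1462

Answer: Price = 0.1462


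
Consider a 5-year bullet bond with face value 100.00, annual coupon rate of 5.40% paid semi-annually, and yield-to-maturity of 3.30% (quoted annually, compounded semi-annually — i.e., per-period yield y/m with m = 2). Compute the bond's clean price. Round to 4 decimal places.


Answer: Price = 109.6068

Derivation:
Coupon per period c = face * coupon_rate / m = 2.700000
Periods per year m = 2; per-period yield y/m = 0.016500
Number of cashflows N = 10
Cashflows (t years, CF_t, discount factor 1/(1+y/m)^(m*t), PV):
  t = 0.5000: CF_t = 2.700000, DF = 0.983768, PV = 2.656173
  t = 1.0000: CF_t = 2.700000, DF = 0.967799, PV = 2.613058
  t = 1.5000: CF_t = 2.700000, DF = 0.952090, PV = 2.570642
  t = 2.0000: CF_t = 2.700000, DF = 0.936635, PV = 2.528915
  t = 2.5000: CF_t = 2.700000, DF = 0.921432, PV = 2.487865
  t = 3.0000: CF_t = 2.700000, DF = 0.906475, PV = 2.447482
  t = 3.5000: CF_t = 2.700000, DF = 0.891761, PV = 2.407754
  t = 4.0000: CF_t = 2.700000, DF = 0.877285, PV = 2.368671
  t = 4.5000: CF_t = 2.700000, DF = 0.863045, PV = 2.330222
  t = 5.0000: CF_t = 102.700000, DF = 0.849036, PV = 87.196010
Price P = sum_t PV_t = 109.606792


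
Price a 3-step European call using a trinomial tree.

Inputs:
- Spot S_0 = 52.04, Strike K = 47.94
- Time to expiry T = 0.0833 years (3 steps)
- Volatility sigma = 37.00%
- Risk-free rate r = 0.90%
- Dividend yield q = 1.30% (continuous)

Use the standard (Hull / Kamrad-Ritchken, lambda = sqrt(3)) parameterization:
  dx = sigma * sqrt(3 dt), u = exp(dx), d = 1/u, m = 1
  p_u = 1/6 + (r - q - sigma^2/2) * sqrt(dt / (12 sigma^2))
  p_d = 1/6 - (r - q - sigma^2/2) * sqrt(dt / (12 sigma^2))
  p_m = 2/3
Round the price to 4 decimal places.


Answer: Price = V(0,0) = 4.7926

Derivation:
dt = T/N = 0.027767; dx = sigma*sqrt(3*dt) = 0.106788
u = exp(dx) = 1.112699; d = 1/u = 0.898716
p_u = 0.157248, p_m = 0.666667, p_d = 0.176086
Discount per step: exp(-r*dt) = 0.999750
Stock lattice S(k, j) with j the centered position index:
  k=0: S(0,+0) = 52.0400
  k=1: S(1,-1) = 46.7692; S(1,+0) = 52.0400; S(1,+1) = 57.9048
  k=2: S(2,-2) = 42.0322; S(2,-1) = 46.7692; S(2,+0) = 52.0400; S(2,+1) = 57.9048; S(2,+2) = 64.4307
  k=3: S(3,-3) = 37.7750; S(3,-2) = 42.0322; S(3,-1) = 46.7692; S(3,+0) = 52.0400; S(3,+1) = 57.9048; S(3,+2) = 64.4307; S(3,+3) = 71.6919
Terminal payoffs V(N, j) = max(S_T - K, 0):
  V(3,-3) = 0.000000; V(3,-2) = 0.000000; V(3,-1) = 0.000000; V(3,+0) = 4.100000; V(3,+1) = 9.964847; V(3,+2) = 16.490655; V(3,+3) = 23.751914
Backward induction: V(k, j) = exp(-r*dt) * [p_u * V(k+1, j+1) + p_m * V(k+1, j) + p_d * V(k+1, j-1)]
  V(2,-2) = exp(-r*dt) * [p_u*0.000000 + p_m*0.000000 + p_d*0.000000] = 0.000000
  V(2,-1) = exp(-r*dt) * [p_u*4.100000 + p_m*0.000000 + p_d*0.000000] = 0.644554
  V(2,+0) = exp(-r*dt) * [p_u*9.964847 + p_m*4.100000 + p_d*0.000000] = 4.299207
  V(2,+1) = exp(-r*dt) * [p_u*16.490655 + p_m*9.964847 + p_d*4.100000] = 9.955810
  V(2,+2) = exp(-r*dt) * [p_u*23.751914 + p_m*16.490655 + p_d*9.964847] = 16.479250
  V(1,-1) = exp(-r*dt) * [p_u*4.299207 + p_m*0.644554 + p_d*0.000000] = 1.105466
  V(1,+0) = exp(-r*dt) * [p_u*9.955810 + p_m*4.299207 + p_d*0.644554] = 4.544026
  V(1,+1) = exp(-r*dt) * [p_u*16.479250 + p_m*9.955810 + p_d*4.299207] = 9.983063
  V(0,+0) = exp(-r*dt) * [p_u*9.983063 + p_m*4.544026 + p_d*1.105466] = 4.792623


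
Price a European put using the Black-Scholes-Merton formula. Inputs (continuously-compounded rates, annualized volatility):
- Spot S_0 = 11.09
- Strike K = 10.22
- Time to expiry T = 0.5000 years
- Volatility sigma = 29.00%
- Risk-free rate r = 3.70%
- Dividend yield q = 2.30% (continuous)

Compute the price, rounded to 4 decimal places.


Answer: Price = 0.4707

Derivation:
d1 = (ln(S/K) + (r - q + 0.5*sigma^2) * T) / (sigma * sqrt(T)) = 0.53507120
d2 = d1 - sigma * sqrt(T) = 0.33001023
exp(-rT) = 0.98167007; exp(-qT) = 0.98856587
P = K * exp(-rT) * N(-d2) - S_0 * exp(-qT) * N(-d1)
N(-d1) = 0.29630031; N(-d2) = 0.37069612
P = 10.2200 * 0.98167007 * 0.37069612 - 11.0900 * 0.98856587 * 0.29630031 = 0.4707


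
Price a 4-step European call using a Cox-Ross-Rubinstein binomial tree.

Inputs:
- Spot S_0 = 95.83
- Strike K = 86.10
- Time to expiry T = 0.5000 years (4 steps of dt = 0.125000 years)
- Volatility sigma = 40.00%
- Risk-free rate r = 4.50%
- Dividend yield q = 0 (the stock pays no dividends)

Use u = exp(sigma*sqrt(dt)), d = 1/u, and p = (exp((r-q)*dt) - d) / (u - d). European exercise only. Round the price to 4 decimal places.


Answer: Price = V(0,0) = 17.4326

Derivation:
dt = T/N = 0.125000
u = exp(sigma*sqrt(dt)) = 1.151910; d = 1/u = 0.868123
p = (exp((r-q)*dt) - d) / (u - d) = 0.484581
Discount per step: exp(-r*dt) = 0.994391
Stock lattice S(k, i) with i counting down-moves:
  k=0: S(0,0) = 95.8300
  k=1: S(1,0) = 110.3875; S(1,1) = 83.1923
  k=2: S(2,0) = 127.1565; S(2,1) = 95.8300; S(2,2) = 72.2212
  k=3: S(3,0) = 146.4728; S(3,1) = 110.3875; S(3,2) = 83.1923; S(3,3) = 62.6969
  k=4: S(4,0) = 168.7235; S(4,1) = 127.1565; S(4,2) = 95.8300; S(4,3) = 72.2212; S(4,4) = 54.4286
Terminal payoffs V(N, i) = max(S_T - K, 0):
  V(4,0) = 82.623489; V(4,1) = 41.056486; V(4,2) = 9.730000; V(4,3) = 0.000000; V(4,4) = 0.000000
Backward induction: V(k, i) = exp(-r*dt) * [p * V(k+1, i) + (1-p) * V(k+1, i+1)].
  V(3,0) = exp(-r*dt) * [p*82.623489 + (1-p)*41.056486] = 60.855769
  V(3,1) = exp(-r*dt) * [p*41.056486 + (1-p)*9.730000] = 24.770480
  V(3,2) = exp(-r*dt) * [p*9.730000 + (1-p)*0.000000] = 4.688522
  V(3,3) = exp(-r*dt) * [p*0.000000 + (1-p)*0.000000] = 0.000000
  V(2,0) = exp(-r*dt) * [p*60.855769 + (1-p)*24.770480] = 42.019683
  V(2,1) = exp(-r*dt) * [p*24.770480 + (1-p)*4.688522] = 14.338964
  V(2,2) = exp(-r*dt) * [p*4.688522 + (1-p)*0.000000] = 2.259223
  V(1,0) = exp(-r*dt) * [p*42.019683 + (1-p)*14.338964] = 27.596833
  V(1,1) = exp(-r*dt) * [p*14.338964 + (1-p)*2.259223] = 8.067324
  V(0,0) = exp(-r*dt) * [p*27.596833 + (1-p)*8.067324] = 17.432610


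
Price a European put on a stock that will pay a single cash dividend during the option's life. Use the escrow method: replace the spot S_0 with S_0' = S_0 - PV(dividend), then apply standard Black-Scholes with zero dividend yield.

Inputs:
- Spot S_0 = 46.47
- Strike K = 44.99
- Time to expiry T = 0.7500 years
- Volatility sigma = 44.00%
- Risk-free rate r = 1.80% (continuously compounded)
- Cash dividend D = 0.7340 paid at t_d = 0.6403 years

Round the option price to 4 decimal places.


Answer: Price = 6.1517

Derivation:
PV(D) = D * exp(-r * t_d) = 0.7340 * 0.98854076 = 0.72558892
S_0' = S_0 - PV(D) = 46.4700 - 0.72558892 = 45.74441108
d1 = (ln(S_0'/K) + (r + sigma^2/2)*T) / (sigma*sqrt(T)) = 0.26959470
d2 = d1 - sigma*sqrt(T) = -0.11145647
exp(-rT) = 0.98659072
N(-d1) = 0.39373604; N(-d2) = 0.54437281
P = K * exp(-rT) * N(-d2) - S_0' * N(-d1) = 44.9900 * 0.98659072 * 0.54437281 - 45.74441108 * 0.39373604 = 6.1517


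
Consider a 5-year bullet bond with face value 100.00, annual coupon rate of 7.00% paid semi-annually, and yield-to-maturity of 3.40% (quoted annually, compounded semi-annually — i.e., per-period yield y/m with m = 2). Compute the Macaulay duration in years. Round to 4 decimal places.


Answer: Macaulay duration = 4.3637 years

Derivation:
Coupon per period c = face * coupon_rate / m = 3.500000
Periods per year m = 2; per-period yield y/m = 0.017000
Number of cashflows N = 10
Cashflows (t years, CF_t, discount factor 1/(1+y/m)^(m*t), PV):
  t = 0.5000: CF_t = 3.500000, DF = 0.983284, PV = 3.441495
  t = 1.0000: CF_t = 3.500000, DF = 0.966848, PV = 3.383967
  t = 1.5000: CF_t = 3.500000, DF = 0.950686, PV = 3.327401
  t = 2.0000: CF_t = 3.500000, DF = 0.934795, PV = 3.271781
  t = 2.5000: CF_t = 3.500000, DF = 0.919169, PV = 3.217091
  t = 3.0000: CF_t = 3.500000, DF = 0.903804, PV = 3.163314
  t = 3.5000: CF_t = 3.500000, DF = 0.888696, PV = 3.110437
  t = 4.0000: CF_t = 3.500000, DF = 0.873841, PV = 3.058443
  t = 4.5000: CF_t = 3.500000, DF = 0.859234, PV = 3.007319
  t = 5.0000: CF_t = 103.500000, DF = 0.844871, PV = 87.444162
Price P = sum_t PV_t = 116.425410
Macaulay numerator sum_t t * PV_t:
  t * PV_t at t = 0.5000: 1.720747
  t * PV_t at t = 1.0000: 3.383967
  t * PV_t at t = 1.5000: 4.991102
  t * PV_t at t = 2.0000: 6.543562
  t * PV_t at t = 2.5000: 8.042726
  t * PV_t at t = 3.0000: 9.489943
  t * PV_t at t = 3.5000: 10.886529
  t * PV_t at t = 4.0000: 12.233773
  t * PV_t at t = 4.5000: 13.532935
  t * PV_t at t = 5.0000: 437.220810
Macaulay duration D = (sum_t t * PV_t) / P = 508.046094 / 116.425410 = 4.363705


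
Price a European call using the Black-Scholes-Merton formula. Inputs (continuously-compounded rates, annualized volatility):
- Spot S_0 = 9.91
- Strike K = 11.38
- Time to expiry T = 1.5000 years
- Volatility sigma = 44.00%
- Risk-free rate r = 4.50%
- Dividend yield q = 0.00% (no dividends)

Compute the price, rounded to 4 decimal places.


d1 = (ln(S/K) + (r - q + 0.5*sigma^2) * T) / (sigma * sqrt(T)) = 0.13803788
d2 = d1 - sigma * sqrt(T) = -0.40084987
exp(-rT) = 0.93472772; exp(-qT) = 1.00000000
C = S_0 * exp(-qT) * N(d1) - K * exp(-rT) * N(d2)
N(d1) = 0.55489476; N(d2) = 0.34426533
C = 9.9100 * 1.00000000 * 0.55489476 - 11.3800 * 0.93472772 * 0.34426533 = 1.8370

Answer: Price = 1.8370


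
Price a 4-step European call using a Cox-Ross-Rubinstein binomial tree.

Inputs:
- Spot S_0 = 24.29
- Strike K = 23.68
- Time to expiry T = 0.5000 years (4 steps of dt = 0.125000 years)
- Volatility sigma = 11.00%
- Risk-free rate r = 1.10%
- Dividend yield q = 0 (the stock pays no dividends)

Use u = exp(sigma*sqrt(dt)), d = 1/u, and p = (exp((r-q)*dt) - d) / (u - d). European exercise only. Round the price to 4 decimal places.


Answer: Price = V(0,0) = 1.1990

Derivation:
dt = T/N = 0.125000
u = exp(sigma*sqrt(dt)) = 1.039657; d = 1/u = 0.961856
p = (exp((r-q)*dt) - d) / (u - d) = 0.507964
Discount per step: exp(-r*dt) = 0.998626
Stock lattice S(k, i) with i counting down-moves:
  k=0: S(0,0) = 24.2900
  k=1: S(1,0) = 25.2533; S(1,1) = 23.3635
  k=2: S(2,0) = 26.2547; S(2,1) = 24.2900; S(2,2) = 22.4723
  k=3: S(3,0) = 27.2959; S(3,1) = 25.2533; S(3,2) = 23.3635; S(3,3) = 21.6151
  k=4: S(4,0) = 28.3784; S(4,1) = 26.2547; S(4,2) = 24.2900; S(4,3) = 22.4723; S(4,4) = 20.7906
Terminal payoffs V(N, i) = max(S_T - K, 0):
  V(4,0) = 4.698398; V(4,1) = 2.574739; V(4,2) = 0.610000; V(4,3) = 0.000000; V(4,4) = 0.000000
Backward induction: V(k, i) = exp(-r*dt) * [p * V(k+1, i) + (1-p) * V(k+1, i+1)].
  V(3,0) = exp(-r*dt) * [p*4.698398 + (1-p)*2.574739] = 3.648461
  V(3,1) = exp(-r*dt) * [p*2.574739 + (1-p)*0.610000] = 1.605807
  V(3,2) = exp(-r*dt) * [p*0.610000 + (1-p)*0.000000] = 0.309432
  V(3,3) = exp(-r*dt) * [p*0.000000 + (1-p)*0.000000] = 0.000000
  V(2,0) = exp(-r*dt) * [p*3.648461 + (1-p)*1.605807] = 2.639769
  V(2,1) = exp(-r*dt) * [p*1.605807 + (1-p)*0.309432] = 0.966614
  V(2,2) = exp(-r*dt) * [p*0.309432 + (1-p)*0.000000] = 0.156964
  V(1,0) = exp(-r*dt) * [p*2.639769 + (1-p)*0.966614] = 1.814020
  V(1,1) = exp(-r*dt) * [p*0.966614 + (1-p)*0.156964] = 0.567456
  V(0,0) = exp(-r*dt) * [p*1.814020 + (1-p)*0.567456] = 1.199016


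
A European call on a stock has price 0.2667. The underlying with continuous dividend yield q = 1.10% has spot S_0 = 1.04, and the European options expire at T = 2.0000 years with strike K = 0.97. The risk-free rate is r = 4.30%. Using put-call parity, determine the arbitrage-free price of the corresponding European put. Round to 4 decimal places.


Put-call parity: C - P = S_0 * exp(-qT) - K * exp(-rT).
S_0 * exp(-qT) = 1.0400 * 0.97824024 = 1.01736984
K * exp(-rT) = 0.9700 * 0.91759423 = 0.89006640
P = C - S*exp(-qT) + K*exp(-rT)
P = 0.2667 - 1.01736984 + 0.89006640 = 0.1394

Answer: Put price = 0.1394


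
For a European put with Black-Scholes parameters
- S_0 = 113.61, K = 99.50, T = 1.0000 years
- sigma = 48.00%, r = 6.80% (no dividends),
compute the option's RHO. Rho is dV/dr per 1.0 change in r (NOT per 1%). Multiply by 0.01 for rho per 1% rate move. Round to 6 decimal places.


d1 = 0.6579455967; d2 = 0.1779455967
phi(d1) = 0.3212984820; exp(-qT) = 1.0000000000; exp(-rT) = 0.9342604736
N(-d2) = 0.4293828506
Rho = -K*T*exp(-rT)*N(-d2) = -99.5000 * 1.0000 * 0.9342604736 * 0.4293828506 = -39.914965

Answer: Rho = -39.914965


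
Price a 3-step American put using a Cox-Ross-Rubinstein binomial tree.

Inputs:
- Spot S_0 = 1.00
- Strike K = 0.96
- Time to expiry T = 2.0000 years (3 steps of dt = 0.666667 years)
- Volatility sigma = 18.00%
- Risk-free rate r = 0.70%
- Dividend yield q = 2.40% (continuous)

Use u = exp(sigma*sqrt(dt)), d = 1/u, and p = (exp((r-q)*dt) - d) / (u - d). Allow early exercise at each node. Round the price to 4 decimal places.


dt = T/N = 0.666667
u = exp(sigma*sqrt(dt)) = 1.158319; d = 1/u = 0.863320
p = (exp((r-q)*dt) - d) / (u - d) = 0.425122
Discount per step: exp(-r*dt) = 0.995344
Stock lattice S(k, i) with i counting down-moves:
  k=0: S(0,0) = 1.0000
  k=1: S(1,0) = 1.1583; S(1,1) = 0.8633
  k=2: S(2,0) = 1.3417; S(2,1) = 1.0000; S(2,2) = 0.7453
  k=3: S(3,0) = 1.5541; S(3,1) = 1.1583; S(3,2) = 0.8633; S(3,3) = 0.6435
Terminal payoffs V(N, i) = max(K - S_T, 0):
  V(3,0) = 0.000000; V(3,1) = 0.000000; V(3,2) = 0.096680; V(3,3) = 0.316548
Backward induction: V(k, i) = exp(-r*dt) * [p * V(k+1, i) + (1-p) * V(k+1, i+1)]; then take max(V_cont, immediate exercise) for American.
  V(2,0) = exp(-r*dt) * [p*0.000000 + (1-p)*0.000000] = 0.000000; exercise = 0.000000; V(2,0) = max -> 0.000000
  V(2,1) = exp(-r*dt) * [p*0.000000 + (1-p)*0.096680] = 0.055320; exercise = 0.000000; V(2,1) = max -> 0.055320
  V(2,2) = exp(-r*dt) * [p*0.096680 + (1-p)*0.316548] = 0.222039; exercise = 0.214678; V(2,2) = max -> 0.222039
  V(1,0) = exp(-r*dt) * [p*0.000000 + (1-p)*0.055320] = 0.031654; exercise = 0.000000; V(1,0) = max -> 0.031654
  V(1,1) = exp(-r*dt) * [p*0.055320 + (1-p)*0.222039] = 0.150459; exercise = 0.096680; V(1,1) = max -> 0.150459
  V(0,0) = exp(-r*dt) * [p*0.031654 + (1-p)*0.150459] = 0.099487; exercise = 0.000000; V(0,0) = max -> 0.099487

Answer: Price = V(0,0) = 0.0995


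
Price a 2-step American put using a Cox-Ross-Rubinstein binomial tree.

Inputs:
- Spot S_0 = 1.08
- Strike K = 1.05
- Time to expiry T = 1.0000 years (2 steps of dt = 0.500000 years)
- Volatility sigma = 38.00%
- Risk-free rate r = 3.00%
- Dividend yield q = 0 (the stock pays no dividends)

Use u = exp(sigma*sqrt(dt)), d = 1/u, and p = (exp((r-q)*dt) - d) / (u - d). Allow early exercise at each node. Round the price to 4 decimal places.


Answer: Price = V(0,0) = 0.1192

Derivation:
dt = T/N = 0.500000
u = exp(sigma*sqrt(dt)) = 1.308263; d = 1/u = 0.764372
p = (exp((r-q)*dt) - d) / (u - d) = 0.461013
Discount per step: exp(-r*dt) = 0.985112
Stock lattice S(k, i) with i counting down-moves:
  k=0: S(0,0) = 1.0800
  k=1: S(1,0) = 1.4129; S(1,1) = 0.8255
  k=2: S(2,0) = 1.8485; S(2,1) = 1.0800; S(2,2) = 0.6310
Terminal payoffs V(N, i) = max(K - S_T, 0):
  V(2,0) = 0.000000; V(2,1) = 0.000000; V(2,2) = 0.418994
Backward induction: V(k, i) = exp(-r*dt) * [p * V(k+1, i) + (1-p) * V(k+1, i+1)]; then take max(V_cont, immediate exercise) for American.
  V(1,0) = exp(-r*dt) * [p*0.000000 + (1-p)*0.000000] = 0.000000; exercise = 0.000000; V(1,0) = max -> 0.000000
  V(1,1) = exp(-r*dt) * [p*0.000000 + (1-p)*0.418994] = 0.222470; exercise = 0.224478; V(1,1) = max -> 0.224478
  V(0,0) = exp(-r*dt) * [p*0.000000 + (1-p)*0.224478] = 0.119189; exercise = 0.000000; V(0,0) = max -> 0.119189
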